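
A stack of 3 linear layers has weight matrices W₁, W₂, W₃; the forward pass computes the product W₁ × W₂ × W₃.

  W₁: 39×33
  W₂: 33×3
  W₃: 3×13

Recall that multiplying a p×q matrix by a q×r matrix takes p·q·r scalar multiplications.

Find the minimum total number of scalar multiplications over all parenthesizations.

Order (W₁ × (W₂ × W₃)): (W₂ × W₃): 33×3 by 3×13 → 33×13, cost 33·3·13 = 1287; (W₁ × (W₂ × W₃)): 39×33 by 33×13 → 39×13, cost 39·33·13 = 16731; cumulative 18018. Total 18018.
Order ((W₁ × W₂) × W₃): (W₁ × W₂): 39×33 by 33×3 → 39×3, cost 39·33·3 = 3861; ((W₁ × W₂) × W₃): 39×3 by 3×13 → 39×13, cost 39·3·13 = 1521; cumulative 5382. Total 5382.
Minimum: 5382.

5382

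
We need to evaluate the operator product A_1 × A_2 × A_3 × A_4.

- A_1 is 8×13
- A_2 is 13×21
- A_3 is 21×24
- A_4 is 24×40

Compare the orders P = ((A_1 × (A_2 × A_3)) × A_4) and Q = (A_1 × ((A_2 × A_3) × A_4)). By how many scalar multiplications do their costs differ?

6464

Order P = ((A_1 × (A_2 × A_3)) × A_4): (A_2 × A_3): 13×21 by 21×24 → 13×24, cost 13·21·24 = 6552; (A_1 × (A_2 × A_3)): 8×13 by 13×24 → 8×24, cost 8·13·24 = 2496; cumulative 9048; ((A_1 × (A_2 × A_3)) × A_4): 8×24 by 24×40 → 8×40, cost 8·24·40 = 7680; cumulative 16728. Total 16728.
Order Q = (A_1 × ((A_2 × A_3) × A_4)): (A_2 × A_3): 13×21 by 21×24 → 13×24, cost 13·21·24 = 6552; ((A_2 × A_3) × A_4): 13×24 by 24×40 → 13×40, cost 13·24·40 = 12480; cumulative 19032; (A_1 × ((A_2 × A_3) × A_4)): 8×13 by 13×40 → 8×40, cost 8·13·40 = 4160; cumulative 23192. Total 23192.
Difference: |16728 − 23192| = 6464.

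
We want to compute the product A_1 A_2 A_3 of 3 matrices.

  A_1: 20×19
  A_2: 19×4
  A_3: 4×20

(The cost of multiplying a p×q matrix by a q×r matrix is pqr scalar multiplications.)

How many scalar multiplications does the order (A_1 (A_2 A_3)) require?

(A_2 A_3): 19×4 by 4×20 → 19×20, cost 19·4·20 = 1520
(A_1 (A_2 A_3)): 20×19 by 19×20 → 20×20, cost 20·19·20 = 7600; cumulative 9120
Total: 9120 scalar multiplications.

9120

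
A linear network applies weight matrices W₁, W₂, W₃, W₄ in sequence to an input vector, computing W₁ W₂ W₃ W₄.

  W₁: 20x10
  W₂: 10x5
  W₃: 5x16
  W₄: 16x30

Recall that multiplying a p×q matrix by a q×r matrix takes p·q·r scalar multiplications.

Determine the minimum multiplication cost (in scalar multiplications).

Adjacent pairs: W₁W₂ = 20·10·5 = 1000; W₂W₃ = 10·5·16 = 800; W₃W₄ = 5·16·30 = 2400.
Length 3: W₁..W₃: k=1: 0+800+20·10·16=4000; k=2: 1000+0+20·5·16=2600 → min 2600 | W₂..W₄: k=2: 0+2400+10·5·30=3900; k=3: 800+0+10·16·30=5600 → min 3900.
Length 4: W₁..W₄: k=1: 0+3900+20·10·30=9900; k=2: 1000+2400+20·5·30=6400; k=3: 2600+0+20·16·30=12200 → min 6400.
Optimal order: ((W₁ W₂) (W₃ W₄)) with cost 6400.

6400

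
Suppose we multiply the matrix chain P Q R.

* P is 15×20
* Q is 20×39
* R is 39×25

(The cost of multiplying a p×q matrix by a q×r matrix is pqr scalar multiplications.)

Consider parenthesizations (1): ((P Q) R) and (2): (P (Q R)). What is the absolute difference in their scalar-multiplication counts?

Order (1) = ((P Q) R): (P Q): 15×20 by 20×39 → 15×39, cost 15·20·39 = 11700; ((P Q) R): 15×39 by 39×25 → 15×25, cost 15·39·25 = 14625; cumulative 26325. Total 26325.
Order (2) = (P (Q R)): (Q R): 20×39 by 39×25 → 20×25, cost 20·39·25 = 19500; (P (Q R)): 15×20 by 20×25 → 15×25, cost 15·20·25 = 7500; cumulative 27000. Total 27000.
Difference: |26325 − 27000| = 675.

675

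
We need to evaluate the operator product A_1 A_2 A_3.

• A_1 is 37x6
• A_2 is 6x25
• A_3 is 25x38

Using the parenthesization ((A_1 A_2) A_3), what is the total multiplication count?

40700

(A_1 A_2): 37×6 by 6×25 → 37×25, cost 37·6·25 = 5550
((A_1 A_2) A_3): 37×25 by 25×38 → 37×38, cost 37·25·38 = 35150; cumulative 40700
Total: 40700 scalar multiplications.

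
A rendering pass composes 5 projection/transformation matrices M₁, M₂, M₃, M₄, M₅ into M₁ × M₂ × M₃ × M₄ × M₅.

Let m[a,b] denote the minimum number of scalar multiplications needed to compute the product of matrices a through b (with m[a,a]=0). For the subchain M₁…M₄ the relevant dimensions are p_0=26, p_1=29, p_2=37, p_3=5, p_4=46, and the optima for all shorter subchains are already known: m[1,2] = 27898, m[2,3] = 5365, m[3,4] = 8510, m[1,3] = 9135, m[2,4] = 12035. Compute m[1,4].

15115

m[1,4] = min over k∈[1,3] of m[1,k]+m[k+1,4]+p_{0}·p_k·p_{4}.
k=1: 0 + 12035 + 26·29·46 = 46719; k=2: 27898 + 8510 + 26·37·46 = 80660; k=3: 9135 + 0 + 26·5·46 = 15115.
Minimum: 15115 at k=3.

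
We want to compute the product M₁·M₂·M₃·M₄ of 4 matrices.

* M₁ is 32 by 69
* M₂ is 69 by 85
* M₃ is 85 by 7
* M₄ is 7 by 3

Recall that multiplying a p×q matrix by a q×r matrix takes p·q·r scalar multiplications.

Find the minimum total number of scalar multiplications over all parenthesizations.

Adjacent pairs: M₁M₂ = 32·69·85 = 187680; M₂M₃ = 69·85·7 = 41055; M₃M₄ = 85·7·3 = 1785.
Length 3: M₁..M₃: k=1: 0+41055+32·69·7=56511; k=2: 187680+0+32·85·7=206720 → min 56511 | M₂..M₄: k=2: 0+1785+69·85·3=19380; k=3: 41055+0+69·7·3=42504 → min 19380.
Length 4: M₁..M₄: k=1: 0+19380+32·69·3=26004; k=2: 187680+1785+32·85·3=197625; k=3: 56511+0+32·7·3=57183 → min 26004.
Optimal order: (M₁·(M₂·(M₃·M₄))) with cost 26004.

26004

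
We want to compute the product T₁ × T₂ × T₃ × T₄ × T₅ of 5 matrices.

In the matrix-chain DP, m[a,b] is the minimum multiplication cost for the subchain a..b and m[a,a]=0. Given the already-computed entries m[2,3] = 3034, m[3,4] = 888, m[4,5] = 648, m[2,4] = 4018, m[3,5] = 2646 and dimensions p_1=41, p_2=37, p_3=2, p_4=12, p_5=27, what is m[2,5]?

5896

m[2,5] = min over k∈[2,4] of m[2,k]+m[k+1,5]+p_{1}·p_k·p_{5}.
k=2: 0 + 2646 + 41·37·27 = 43605; k=3: 3034 + 648 + 41·2·27 = 5896; k=4: 4018 + 0 + 41·12·27 = 17302.
Minimum: 5896 at k=3.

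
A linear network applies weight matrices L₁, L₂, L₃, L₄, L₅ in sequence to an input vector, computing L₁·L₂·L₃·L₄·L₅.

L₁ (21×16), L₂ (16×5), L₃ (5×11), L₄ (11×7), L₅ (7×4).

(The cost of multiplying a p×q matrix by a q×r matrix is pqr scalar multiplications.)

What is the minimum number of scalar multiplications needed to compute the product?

Adjacent pairs: L₁L₂ = 21·16·5 = 1680; L₂L₃ = 16·5·11 = 880; L₃L₄ = 5·11·7 = 385; L₄L₅ = 11·7·4 = 308.
Length 3: L₁..L₃: k=1: 0+880+21·16·11=4576; k=2: 1680+0+21·5·11=2835 → min 2835 | L₂..L₄: k=2: 0+385+16·5·7=945; k=3: 880+0+16·11·7=2112 → min 945 | L₃..L₅: k=3: 0+308+5·11·4=528; k=4: 385+0+5·7·4=525 → min 525.
Length 4: L₁..L₄: k=1: 0+945+21·16·7=3297; k=2: 1680+385+21·5·7=2800; k=3: 2835+0+21·11·7=4452 → min 2800 | L₂..L₅: k=2: 0+525+16·5·4=845; k=3: 880+308+16·11·4=1892; k=4: 945+0+16·7·4=1393 → min 845.
Length 5: L₁..L₅: k=1: 0+845+21·16·4=2189; k=2: 1680+525+21·5·4=2625; k=3: 2835+308+21·11·4=4067; k=4: 2800+0+21·7·4=3388 → min 2189.
Optimal order: (L₁·(L₂·((L₃·L₄)·L₅))) with cost 2189.

2189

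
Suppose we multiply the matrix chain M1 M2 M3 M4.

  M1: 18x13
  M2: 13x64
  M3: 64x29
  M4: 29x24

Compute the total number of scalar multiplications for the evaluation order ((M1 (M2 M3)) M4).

43442

(M2 M3): 13×64 by 64×29 → 13×29, cost 13·64·29 = 24128
(M1 (M2 M3)): 18×13 by 13×29 → 18×29, cost 18·13·29 = 6786; cumulative 30914
((M1 (M2 M3)) M4): 18×29 by 29×24 → 18×24, cost 18·29·24 = 12528; cumulative 43442
Total: 43442 scalar multiplications.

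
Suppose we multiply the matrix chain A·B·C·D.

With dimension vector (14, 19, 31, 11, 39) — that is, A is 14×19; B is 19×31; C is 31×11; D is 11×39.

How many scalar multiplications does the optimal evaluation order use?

15411

Adjacent pairs: AB = 14·19·31 = 8246; BC = 19·31·11 = 6479; CD = 31·11·39 = 13299.
Length 3: A..C: k=1: 0+6479+14·19·11=9405; k=2: 8246+0+14·31·11=13020 → min 9405 | B..D: k=2: 0+13299+19·31·39=36270; k=3: 6479+0+19·11·39=14630 → min 14630.
Length 4: A..D: k=1: 0+14630+14·19·39=25004; k=2: 8246+13299+14·31·39=38471; k=3: 9405+0+14·11·39=15411 → min 15411.
Optimal order: ((A·(B·C))·D) with cost 15411.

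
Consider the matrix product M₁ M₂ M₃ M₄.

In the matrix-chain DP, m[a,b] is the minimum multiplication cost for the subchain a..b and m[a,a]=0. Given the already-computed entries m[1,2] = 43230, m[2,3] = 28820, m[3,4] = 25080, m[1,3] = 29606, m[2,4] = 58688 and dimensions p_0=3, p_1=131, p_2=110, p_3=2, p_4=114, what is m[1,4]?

m[1,4] = min over k∈[1,3] of m[1,k]+m[k+1,4]+p_{0}·p_k·p_{4}.
k=1: 0 + 58688 + 3·131·114 = 103490; k=2: 43230 + 25080 + 3·110·114 = 105930; k=3: 29606 + 0 + 3·2·114 = 30290.
Minimum: 30290 at k=3.

30290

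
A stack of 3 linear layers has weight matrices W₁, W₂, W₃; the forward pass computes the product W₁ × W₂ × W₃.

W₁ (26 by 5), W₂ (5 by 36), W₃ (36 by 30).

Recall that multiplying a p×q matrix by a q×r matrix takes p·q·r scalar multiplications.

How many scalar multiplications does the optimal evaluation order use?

9300

Order (W₁ × (W₂ × W₃)): (W₂ × W₃): 5×36 by 36×30 → 5×30, cost 5·36·30 = 5400; (W₁ × (W₂ × W₃)): 26×5 by 5×30 → 26×30, cost 26·5·30 = 3900; cumulative 9300. Total 9300.
Order ((W₁ × W₂) × W₃): (W₁ × W₂): 26×5 by 5×36 → 26×36, cost 26·5·36 = 4680; ((W₁ × W₂) × W₃): 26×36 by 36×30 → 26×30, cost 26·36·30 = 28080; cumulative 32760. Total 32760.
Minimum: 9300.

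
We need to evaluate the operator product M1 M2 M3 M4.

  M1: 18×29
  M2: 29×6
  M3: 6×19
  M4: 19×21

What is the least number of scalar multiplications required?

7794

Adjacent pairs: M1M2 = 18·29·6 = 3132; M2M3 = 29·6·19 = 3306; M3M4 = 6·19·21 = 2394.
Length 3: M1..M3: k=1: 0+3306+18·29·19=13224; k=2: 3132+0+18·6·19=5184 → min 5184 | M2..M4: k=2: 0+2394+29·6·21=6048; k=3: 3306+0+29·19·21=14877 → min 6048.
Length 4: M1..M4: k=1: 0+6048+18·29·21=17010; k=2: 3132+2394+18·6·21=7794; k=3: 5184+0+18·19·21=12366 → min 7794.
Optimal order: ((M1 M2) (M3 M4)) with cost 7794.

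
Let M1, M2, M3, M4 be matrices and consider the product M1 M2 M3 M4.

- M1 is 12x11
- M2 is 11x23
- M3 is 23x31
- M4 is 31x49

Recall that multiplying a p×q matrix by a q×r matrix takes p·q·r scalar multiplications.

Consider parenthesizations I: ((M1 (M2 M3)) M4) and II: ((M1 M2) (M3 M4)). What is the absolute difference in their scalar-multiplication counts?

Order I = ((M1 (M2 M3)) M4): (M2 M3): 11×23 by 23×31 → 11×31, cost 11·23·31 = 7843; (M1 (M2 M3)): 12×11 by 11×31 → 12×31, cost 12·11·31 = 4092; cumulative 11935; ((M1 (M2 M3)) M4): 12×31 by 31×49 → 12×49, cost 12·31·49 = 18228; cumulative 30163. Total 30163.
Order II = ((M1 M2) (M3 M4)): (M1 M2): 12×11 by 11×23 → 12×23, cost 12·11·23 = 3036; (M3 M4): 23×31 by 31×49 → 23×49, cost 23·31·49 = 34937; ((M1 M2) (M3 M4)): 12×23 by 23×49 → 12×49, cost 12·23·49 = 13524; cumulative 51497. Total 51497.
Difference: |30163 − 51497| = 21334.

21334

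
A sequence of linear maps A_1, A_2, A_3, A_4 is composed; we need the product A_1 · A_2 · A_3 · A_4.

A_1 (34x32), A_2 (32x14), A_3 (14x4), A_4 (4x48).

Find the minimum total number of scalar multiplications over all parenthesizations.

12672

Adjacent pairs: A_1A_2 = 34·32·14 = 15232; A_2A_3 = 32·14·4 = 1792; A_3A_4 = 14·4·48 = 2688.
Length 3: A_1..A_3: k=1: 0+1792+34·32·4=6144; k=2: 15232+0+34·14·4=17136 → min 6144 | A_2..A_4: k=2: 0+2688+32·14·48=24192; k=3: 1792+0+32·4·48=7936 → min 7936.
Length 4: A_1..A_4: k=1: 0+7936+34·32·48=60160; k=2: 15232+2688+34·14·48=40768; k=3: 6144+0+34·4·48=12672 → min 12672.
Optimal order: ((A_1 · (A_2 · A_3)) · A_4) with cost 12672.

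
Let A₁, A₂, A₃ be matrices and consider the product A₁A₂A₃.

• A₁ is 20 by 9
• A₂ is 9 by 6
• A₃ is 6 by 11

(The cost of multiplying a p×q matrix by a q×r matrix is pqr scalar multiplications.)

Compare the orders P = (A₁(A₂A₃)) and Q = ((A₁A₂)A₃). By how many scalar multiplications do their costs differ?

Order P = (A₁(A₂A₃)): (A₂A₃): 9×6 by 6×11 → 9×11, cost 9·6·11 = 594; (A₁(A₂A₃)): 20×9 by 9×11 → 20×11, cost 20·9·11 = 1980; cumulative 2574. Total 2574.
Order Q = ((A₁A₂)A₃): (A₁A₂): 20×9 by 9×6 → 20×6, cost 20·9·6 = 1080; ((A₁A₂)A₃): 20×6 by 6×11 → 20×11, cost 20·6·11 = 1320; cumulative 2400. Total 2400.
Difference: |2574 − 2400| = 174.

174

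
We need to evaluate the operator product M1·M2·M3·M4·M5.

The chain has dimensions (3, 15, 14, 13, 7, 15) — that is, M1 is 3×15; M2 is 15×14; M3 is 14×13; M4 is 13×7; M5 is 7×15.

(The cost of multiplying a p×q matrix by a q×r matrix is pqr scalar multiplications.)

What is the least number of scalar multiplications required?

1764

Adjacent pairs: M1M2 = 3·15·14 = 630; M2M3 = 15·14·13 = 2730; M3M4 = 14·13·7 = 1274; M4M5 = 13·7·15 = 1365.
Length 3: M1..M3: k=1: 0+2730+3·15·13=3315; k=2: 630+0+3·14·13=1176 → min 1176 | M2..M4: k=2: 0+1274+15·14·7=2744; k=3: 2730+0+15·13·7=4095 → min 2744 | M3..M5: k=3: 0+1365+14·13·15=4095; k=4: 1274+0+14·7·15=2744 → min 2744.
Length 4: M1..M4: k=1: 0+2744+3·15·7=3059; k=2: 630+1274+3·14·7=2198; k=3: 1176+0+3·13·7=1449 → min 1449 | M2..M5: k=2: 0+2744+15·14·15=5894; k=3: 2730+1365+15·13·15=7020; k=4: 2744+0+15·7·15=4319 → min 4319.
Length 5: M1..M5: k=1: 0+4319+3·15·15=4994; k=2: 630+2744+3·14·15=4004; k=3: 1176+1365+3·13·15=3126; k=4: 1449+0+3·7·15=1764 → min 1764.
Optimal order: ((((M1·M2)·M3)·M4)·M5) with cost 1764.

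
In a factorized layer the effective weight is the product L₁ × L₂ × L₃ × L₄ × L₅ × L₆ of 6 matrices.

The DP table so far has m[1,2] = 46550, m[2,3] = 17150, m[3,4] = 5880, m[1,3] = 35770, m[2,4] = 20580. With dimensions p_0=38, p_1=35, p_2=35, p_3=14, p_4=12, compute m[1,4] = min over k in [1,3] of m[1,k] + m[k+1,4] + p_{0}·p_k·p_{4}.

36540

m[1,4] = min over k∈[1,3] of m[1,k]+m[k+1,4]+p_{0}·p_k·p_{4}.
k=1: 0 + 20580 + 38·35·12 = 36540; k=2: 46550 + 5880 + 38·35·12 = 68390; k=3: 35770 + 0 + 38·14·12 = 42154.
Minimum: 36540 at k=1.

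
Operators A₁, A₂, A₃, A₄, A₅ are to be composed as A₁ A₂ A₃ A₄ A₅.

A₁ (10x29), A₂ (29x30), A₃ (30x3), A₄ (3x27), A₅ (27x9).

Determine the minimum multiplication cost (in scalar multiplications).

4479

Adjacent pairs: A₁A₂ = 10·29·30 = 8700; A₂A₃ = 29·30·3 = 2610; A₃A₄ = 30·3·27 = 2430; A₄A₅ = 3·27·9 = 729.
Length 3: A₁..A₃: k=1: 0+2610+10·29·3=3480; k=2: 8700+0+10·30·3=9600 → min 3480 | A₂..A₄: k=2: 0+2430+29·30·27=25920; k=3: 2610+0+29·3·27=4959 → min 4959 | A₃..A₅: k=3: 0+729+30·3·9=1539; k=4: 2430+0+30·27·9=9720 → min 1539.
Length 4: A₁..A₄: k=1: 0+4959+10·29·27=12789; k=2: 8700+2430+10·30·27=19230; k=3: 3480+0+10·3·27=4290 → min 4290 | A₂..A₅: k=2: 0+1539+29·30·9=9369; k=3: 2610+729+29·3·9=4122; k=4: 4959+0+29·27·9=12006 → min 4122.
Length 5: A₁..A₅: k=1: 0+4122+10·29·9=6732; k=2: 8700+1539+10·30·9=12939; k=3: 3480+729+10·3·9=4479; k=4: 4290+0+10·27·9=6720 → min 4479.
Optimal order: ((A₁ (A₂ A₃)) (A₄ A₅)) with cost 4479.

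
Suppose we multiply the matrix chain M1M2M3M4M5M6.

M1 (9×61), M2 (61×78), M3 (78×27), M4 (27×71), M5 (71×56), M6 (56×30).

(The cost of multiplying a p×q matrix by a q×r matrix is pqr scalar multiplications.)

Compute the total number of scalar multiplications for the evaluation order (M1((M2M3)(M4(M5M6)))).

(M2M3): 61×78 by 78×27 → 61×27, cost 61·78·27 = 128466
(M5M6): 71×56 by 56×30 → 71×30, cost 71·56·30 = 119280
(M4(M5M6)): 27×71 by 71×30 → 27×30, cost 27·71·30 = 57510; cumulative 176790
((M2M3)(M4(M5M6))): 61×27 by 27×30 → 61×30, cost 61·27·30 = 49410; cumulative 354666
(M1((M2M3)(M4(M5M6)))): 9×61 by 61×30 → 9×30, cost 9·61·30 = 16470; cumulative 371136
Total: 371136 scalar multiplications.

371136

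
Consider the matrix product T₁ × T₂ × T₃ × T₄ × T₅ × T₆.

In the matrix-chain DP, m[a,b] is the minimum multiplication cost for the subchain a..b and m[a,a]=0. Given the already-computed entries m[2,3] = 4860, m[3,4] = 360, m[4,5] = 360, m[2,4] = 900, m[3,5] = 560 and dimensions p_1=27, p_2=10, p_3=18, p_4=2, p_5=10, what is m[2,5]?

m[2,5] = min over k∈[2,4] of m[2,k]+m[k+1,5]+p_{1}·p_k·p_{5}.
k=2: 0 + 560 + 27·10·10 = 3260; k=3: 4860 + 360 + 27·18·10 = 10080; k=4: 900 + 0 + 27·2·10 = 1440.
Minimum: 1440 at k=4.

1440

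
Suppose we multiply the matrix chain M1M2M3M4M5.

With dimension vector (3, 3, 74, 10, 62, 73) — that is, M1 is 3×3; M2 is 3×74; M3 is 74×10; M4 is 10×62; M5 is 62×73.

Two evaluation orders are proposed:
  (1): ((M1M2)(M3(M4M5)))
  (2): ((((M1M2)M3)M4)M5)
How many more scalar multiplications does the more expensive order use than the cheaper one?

97828

Order (1) = ((M1M2)(M3(M4M5))): (M1M2): 3×3 by 3×74 → 3×74, cost 3·3·74 = 666; (M4M5): 10×62 by 62×73 → 10×73, cost 10·62·73 = 45260; (M3(M4M5)): 74×10 by 10×73 → 74×73, cost 74·10·73 = 54020; cumulative 99280; ((M1M2)(M3(M4M5))): 3×74 by 74×73 → 3×73, cost 3·74·73 = 16206; cumulative 116152. Total 116152.
Order (2) = ((((M1M2)M3)M4)M5): (M1M2): 3×3 by 3×74 → 3×74, cost 3·3·74 = 666; ((M1M2)M3): 3×74 by 74×10 → 3×10, cost 3·74·10 = 2220; cumulative 2886; (((M1M2)M3)M4): 3×10 by 10×62 → 3×62, cost 3·10·62 = 1860; cumulative 4746; ((((M1M2)M3)M4)M5): 3×62 by 62×73 → 3×73, cost 3·62·73 = 13578; cumulative 18324. Total 18324.
Difference: |116152 − 18324| = 97828.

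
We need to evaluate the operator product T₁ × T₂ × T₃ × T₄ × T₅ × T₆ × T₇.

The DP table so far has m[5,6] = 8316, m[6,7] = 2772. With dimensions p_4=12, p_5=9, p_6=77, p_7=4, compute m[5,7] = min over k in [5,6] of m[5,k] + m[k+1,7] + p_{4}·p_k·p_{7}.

3204

m[5,7] = min over k∈[5,6] of m[5,k]+m[k+1,7]+p_{4}·p_k·p_{7}.
k=5: 0 + 2772 + 12·9·4 = 3204; k=6: 8316 + 0 + 12·77·4 = 12012.
Minimum: 3204 at k=5.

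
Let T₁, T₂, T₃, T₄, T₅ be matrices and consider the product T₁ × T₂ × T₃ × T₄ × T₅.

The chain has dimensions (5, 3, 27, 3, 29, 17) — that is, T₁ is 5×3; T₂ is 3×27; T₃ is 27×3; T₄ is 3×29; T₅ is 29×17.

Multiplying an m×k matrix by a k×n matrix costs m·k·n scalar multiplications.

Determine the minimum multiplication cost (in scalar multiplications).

Adjacent pairs: T₁T₂ = 5·3·27 = 405; T₂T₃ = 3·27·3 = 243; T₃T₄ = 27·3·29 = 2349; T₄T₅ = 3·29·17 = 1479.
Length 3: T₁..T₃: k=1: 0+243+5·3·3=288; k=2: 405+0+5·27·3=810 → min 288 | T₂..T₄: k=2: 0+2349+3·27·29=4698; k=3: 243+0+3·3·29=504 → min 504 | T₃..T₅: k=3: 0+1479+27·3·17=2856; k=4: 2349+0+27·29·17=15660 → min 2856.
Length 4: T₁..T₄: k=1: 0+504+5·3·29=939; k=2: 405+2349+5·27·29=6669; k=3: 288+0+5·3·29=723 → min 723 | T₂..T₅: k=2: 0+2856+3·27·17=4233; k=3: 243+1479+3·3·17=1875; k=4: 504+0+3·29·17=1983 → min 1875.
Length 5: T₁..T₅: k=1: 0+1875+5·3·17=2130; k=2: 405+2856+5·27·17=5556; k=3: 288+1479+5·3·17=2022; k=4: 723+0+5·29·17=3188 → min 2022.
Optimal order: ((T₁ × (T₂ × T₃)) × (T₄ × T₅)) with cost 2022.

2022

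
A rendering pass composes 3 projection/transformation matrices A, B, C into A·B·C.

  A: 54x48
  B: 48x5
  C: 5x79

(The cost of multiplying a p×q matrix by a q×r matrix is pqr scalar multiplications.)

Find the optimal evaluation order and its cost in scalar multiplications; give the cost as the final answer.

34290

(A·(B·C)): cost 223728.
((A·B)·C): cost 34290.
Optimal: ((A·B)·C) with cost 34290.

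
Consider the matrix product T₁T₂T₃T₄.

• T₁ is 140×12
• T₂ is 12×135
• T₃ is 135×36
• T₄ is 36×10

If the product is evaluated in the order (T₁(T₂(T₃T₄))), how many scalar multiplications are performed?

(T₃T₄): 135×36 by 36×10 → 135×10, cost 135·36·10 = 48600
(T₂(T₃T₄)): 12×135 by 135×10 → 12×10, cost 12·135·10 = 16200; cumulative 64800
(T₁(T₂(T₃T₄))): 140×12 by 12×10 → 140×10, cost 140·12·10 = 16800; cumulative 81600
Total: 81600 scalar multiplications.

81600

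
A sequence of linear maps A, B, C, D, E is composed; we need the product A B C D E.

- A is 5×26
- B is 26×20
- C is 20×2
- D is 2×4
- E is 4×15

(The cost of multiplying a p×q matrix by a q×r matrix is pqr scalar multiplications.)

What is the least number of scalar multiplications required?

1570

Adjacent pairs: AB = 5·26·20 = 2600; BC = 26·20·2 = 1040; CD = 20·2·4 = 160; DE = 2·4·15 = 120.
Length 3: A..C: k=1: 0+1040+5·26·2=1300; k=2: 2600+0+5·20·2=2800 → min 1300 | B..D: k=2: 0+160+26·20·4=2240; k=3: 1040+0+26·2·4=1248 → min 1248 | C..E: k=3: 0+120+20·2·15=720; k=4: 160+0+20·4·15=1360 → min 720.
Length 4: A..D: k=1: 0+1248+5·26·4=1768; k=2: 2600+160+5·20·4=3160; k=3: 1300+0+5·2·4=1340 → min 1340 | B..E: k=2: 0+720+26·20·15=8520; k=3: 1040+120+26·2·15=1940; k=4: 1248+0+26·4·15=2808 → min 1940.
Length 5: A..E: k=1: 0+1940+5·26·15=3890; k=2: 2600+720+5·20·15=4820; k=3: 1300+120+5·2·15=1570; k=4: 1340+0+5·4·15=1640 → min 1570.
Optimal order: ((A (B C)) (D E)) with cost 1570.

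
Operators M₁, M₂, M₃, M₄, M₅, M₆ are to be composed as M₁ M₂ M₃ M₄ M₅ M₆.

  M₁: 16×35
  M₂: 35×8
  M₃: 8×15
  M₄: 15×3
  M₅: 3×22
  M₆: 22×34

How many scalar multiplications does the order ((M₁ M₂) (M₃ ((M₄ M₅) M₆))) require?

25122

(M₁ M₂): 16×35 by 35×8 → 16×8, cost 16·35·8 = 4480
(M₄ M₅): 15×3 by 3×22 → 15×22, cost 15·3·22 = 990
((M₄ M₅) M₆): 15×22 by 22×34 → 15×34, cost 15·22·34 = 11220; cumulative 12210
(M₃ ((M₄ M₅) M₆)): 8×15 by 15×34 → 8×34, cost 8·15·34 = 4080; cumulative 16290
((M₁ M₂) (M₃ ((M₄ M₅) M₆))): 16×8 by 8×34 → 16×34, cost 16·8·34 = 4352; cumulative 25122
Total: 25122 scalar multiplications.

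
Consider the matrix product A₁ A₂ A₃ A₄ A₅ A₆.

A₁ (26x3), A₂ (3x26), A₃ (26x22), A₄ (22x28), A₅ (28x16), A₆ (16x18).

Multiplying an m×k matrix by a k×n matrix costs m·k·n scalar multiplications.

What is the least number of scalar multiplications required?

Adjacent pairs: A₁A₂ = 26·3·26 = 2028; A₂A₃ = 3·26·22 = 1716; A₃A₄ = 26·22·28 = 16016; A₄A₅ = 22·28·16 = 9856; A₅A₆ = 28·16·18 = 8064.
Length 3: A₁..A₃: k=1: 0+1716+26·3·22=3432; k=2: 2028+0+26·26·22=16900 → min 3432 | A₂..A₄: k=2: 0+16016+3·26·28=18200; k=3: 1716+0+3·22·28=3564 → min 3564 | A₃..A₅: k=3: 0+9856+26·22·16=19008; k=4: 16016+0+26·28·16=27664 → min 19008 | A₄..A₆: k=4: 0+8064+22·28·18=19152; k=5: 9856+0+22·16·18=16192 → min 16192.
Length 4: A₁..A₄: k=1: 0+3564+26·3·28=5748; k=2: 2028+16016+26·26·28=36972; k=3: 3432+0+26·22·28=19448 → min 5748 | A₂..A₅: k=2: 0+19008+3·26·16=20256; k=3: 1716+9856+3·22·16=12628; k=4: 3564+0+3·28·16=4908 → min 4908 | A₃..A₆: k=3: 0+16192+26·22·18=26488; k=4: 16016+8064+26·28·18=37184; k=5: 19008+0+26·16·18=26496 → min 26488.
Length 5: A₁..A₅: k=1: 0+4908+26·3·16=6156; k=2: 2028+19008+26·26·16=31852; k=3: 3432+9856+26·22·16=22440; k=4: 5748+0+26·28·16=17396 → min 6156 | A₂..A₆: k=2: 0+26488+3·26·18=27892; k=3: 1716+16192+3·22·18=19096; k=4: 3564+8064+3·28·18=13140; k=5: 4908+0+3·16·18=5772 → min 5772.
Length 6: A₁..A₆: k=1: 0+5772+26·3·18=7176; k=2: 2028+26488+26·26·18=40684; k=3: 3432+16192+26·22·18=29920; k=4: 5748+8064+26·28·18=26916; k=5: 6156+0+26·16·18=13644 → min 7176.
Optimal order: (A₁ ((((A₂ A₃) A₄) A₅) A₆)) with cost 7176.

7176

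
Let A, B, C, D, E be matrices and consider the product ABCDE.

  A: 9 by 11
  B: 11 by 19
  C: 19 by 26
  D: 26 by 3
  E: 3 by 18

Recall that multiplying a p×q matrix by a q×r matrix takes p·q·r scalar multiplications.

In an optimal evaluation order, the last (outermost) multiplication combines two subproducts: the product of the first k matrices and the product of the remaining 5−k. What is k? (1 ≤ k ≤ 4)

4

Adjacent pairs: AB = 9·11·19 = 1881; BC = 11·19·26 = 5434; CD = 19·26·3 = 1482; DE = 26·3·18 = 1404.
Length 3: A..C: k=1: 0+5434+9·11·26=8008; k=2: 1881+0+9·19·26=6327 → min 6327 | B..D: k=2: 0+1482+11·19·3=2109; k=3: 5434+0+11·26·3=6292 → min 2109 | C..E: k=3: 0+1404+19·26·18=10296; k=4: 1482+0+19·3·18=2508 → min 2508.
Length 4: A..D: k=1: 0+2109+9·11·3=2406; k=2: 1881+1482+9·19·3=3876; k=3: 6327+0+9·26·3=7029 → min 2406 | B..E: k=2: 0+2508+11·19·18=6270; k=3: 5434+1404+11·26·18=11986; k=4: 2109+0+11·3·18=2703 → min 2703.
Top-level splits: k=1: (A..A)·(B..E) → 0+2703+9·11·18 = 4485; k=2: (A..B)·(C..E) → 1881+2508+9·19·18 = 7467; k=3: (A..C)·(D..E) → 6327+1404+9·26·18 = 11943; k=4: (A..D)·(E..E) → 2406+0+9·3·18 = 2892.
Best split is after D, i.e. k = 4.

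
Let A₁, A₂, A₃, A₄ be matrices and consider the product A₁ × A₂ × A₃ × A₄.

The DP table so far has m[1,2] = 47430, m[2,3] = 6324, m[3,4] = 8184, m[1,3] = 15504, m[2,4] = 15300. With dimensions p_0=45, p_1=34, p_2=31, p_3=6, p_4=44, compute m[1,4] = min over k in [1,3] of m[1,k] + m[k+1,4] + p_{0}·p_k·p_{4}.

27384

m[1,4] = min over k∈[1,3] of m[1,k]+m[k+1,4]+p_{0}·p_k·p_{4}.
k=1: 0 + 15300 + 45·34·44 = 82620; k=2: 47430 + 8184 + 45·31·44 = 116994; k=3: 15504 + 0 + 45·6·44 = 27384.
Minimum: 27384 at k=3.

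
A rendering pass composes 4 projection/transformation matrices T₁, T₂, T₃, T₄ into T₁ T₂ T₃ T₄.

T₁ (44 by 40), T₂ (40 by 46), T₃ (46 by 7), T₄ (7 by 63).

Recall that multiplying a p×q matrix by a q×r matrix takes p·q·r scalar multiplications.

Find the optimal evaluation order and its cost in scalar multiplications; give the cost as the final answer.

Adjacent pairs: T₁T₂ = 44·40·46 = 80960; T₂T₃ = 40·46·7 = 12880; T₃T₄ = 46·7·63 = 20286.
Length 3: T₁..T₃: k=1: 0+12880+44·40·7=25200; k=2: 80960+0+44·46·7=95128 → min 25200 | T₂..T₄: k=2: 0+20286+40·46·63=136206; k=3: 12880+0+40·7·63=30520 → min 30520.
Length 4: T₁..T₄: k=1: 0+30520+44·40·63=141400; k=2: 80960+20286+44·46·63=228758; k=3: 25200+0+44·7·63=44604 → min 44604.
Optimal parenthesization: ((T₁ (T₂ T₃)) T₄) with cost 44604.

44604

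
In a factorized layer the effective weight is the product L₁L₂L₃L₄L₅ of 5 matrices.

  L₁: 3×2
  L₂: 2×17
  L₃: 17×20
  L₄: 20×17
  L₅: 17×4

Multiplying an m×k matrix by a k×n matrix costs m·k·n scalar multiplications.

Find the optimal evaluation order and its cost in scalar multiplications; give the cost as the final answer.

Adjacent pairs: L₁L₂ = 3·2·17 = 102; L₂L₃ = 2·17·20 = 680; L₃L₄ = 17·20·17 = 5780; L₄L₅ = 20·17·4 = 1360.
Length 3: L₁..L₃: k=1: 0+680+3·2·20=800; k=2: 102+0+3·17·20=1122 → min 800 | L₂..L₄: k=2: 0+5780+2·17·17=6358; k=3: 680+0+2·20·17=1360 → min 1360 | L₃..L₅: k=3: 0+1360+17·20·4=2720; k=4: 5780+0+17·17·4=6936 → min 2720.
Length 4: L₁..L₄: k=1: 0+1360+3·2·17=1462; k=2: 102+5780+3·17·17=6749; k=3: 800+0+3·20·17=1820 → min 1462 | L₂..L₅: k=2: 0+2720+2·17·4=2856; k=3: 680+1360+2·20·4=2200; k=4: 1360+0+2·17·4=1496 → min 1496.
Length 5: L₁..L₅: k=1: 0+1496+3·2·4=1520; k=2: 102+2720+3·17·4=3026; k=3: 800+1360+3·20·4=2400; k=4: 1462+0+3·17·4=1666 → min 1520.
Optimal parenthesization: (L₁(((L₂L₃)L₄)L₅)) with cost 1520.

1520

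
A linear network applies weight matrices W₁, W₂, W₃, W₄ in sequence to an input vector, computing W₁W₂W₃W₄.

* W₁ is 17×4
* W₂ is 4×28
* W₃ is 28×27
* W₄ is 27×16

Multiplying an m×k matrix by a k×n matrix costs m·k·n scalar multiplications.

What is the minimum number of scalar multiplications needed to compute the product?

5840

Adjacent pairs: W₁W₂ = 17·4·28 = 1904; W₂W₃ = 4·28·27 = 3024; W₃W₄ = 28·27·16 = 12096.
Length 3: W₁..W₃: k=1: 0+3024+17·4·27=4860; k=2: 1904+0+17·28·27=14756 → min 4860 | W₂..W₄: k=2: 0+12096+4·28·16=13888; k=3: 3024+0+4·27·16=4752 → min 4752.
Length 4: W₁..W₄: k=1: 0+4752+17·4·16=5840; k=2: 1904+12096+17·28·16=21616; k=3: 4860+0+17·27·16=12204 → min 5840.
Optimal order: (W₁((W₂W₃)W₄)) with cost 5840.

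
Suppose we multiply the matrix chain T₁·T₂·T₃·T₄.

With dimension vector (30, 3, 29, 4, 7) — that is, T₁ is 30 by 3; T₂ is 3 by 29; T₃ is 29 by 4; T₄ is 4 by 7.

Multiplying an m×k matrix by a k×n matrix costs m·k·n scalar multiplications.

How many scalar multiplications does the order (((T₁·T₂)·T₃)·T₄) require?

6930

(T₁·T₂): 30×3 by 3×29 → 30×29, cost 30·3·29 = 2610
((T₁·T₂)·T₃): 30×29 by 29×4 → 30×4, cost 30·29·4 = 3480; cumulative 6090
(((T₁·T₂)·T₃)·T₄): 30×4 by 4×7 → 30×7, cost 30·4·7 = 840; cumulative 6930
Total: 6930 scalar multiplications.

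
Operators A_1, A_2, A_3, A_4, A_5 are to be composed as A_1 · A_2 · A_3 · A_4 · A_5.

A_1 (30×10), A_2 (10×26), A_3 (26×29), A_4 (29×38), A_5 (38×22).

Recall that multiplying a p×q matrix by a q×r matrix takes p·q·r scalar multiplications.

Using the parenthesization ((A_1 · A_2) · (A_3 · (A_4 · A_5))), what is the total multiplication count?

65792

(A_1 · A_2): 30×10 by 10×26 → 30×26, cost 30·10·26 = 7800
(A_4 · A_5): 29×38 by 38×22 → 29×22, cost 29·38·22 = 24244
(A_3 · (A_4 · A_5)): 26×29 by 29×22 → 26×22, cost 26·29·22 = 16588; cumulative 40832
((A_1 · A_2) · (A_3 · (A_4 · A_5))): 30×26 by 26×22 → 30×22, cost 30·26·22 = 17160; cumulative 65792
Total: 65792 scalar multiplications.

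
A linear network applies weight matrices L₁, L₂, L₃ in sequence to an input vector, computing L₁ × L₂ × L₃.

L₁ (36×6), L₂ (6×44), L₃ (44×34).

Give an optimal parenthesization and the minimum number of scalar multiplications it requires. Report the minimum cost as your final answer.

16320

(L₁ × (L₂ × L₃)): cost 16320.
((L₁ × L₂) × L₃): cost 63360.
Optimal: (L₁ × (L₂ × L₃)) with cost 16320.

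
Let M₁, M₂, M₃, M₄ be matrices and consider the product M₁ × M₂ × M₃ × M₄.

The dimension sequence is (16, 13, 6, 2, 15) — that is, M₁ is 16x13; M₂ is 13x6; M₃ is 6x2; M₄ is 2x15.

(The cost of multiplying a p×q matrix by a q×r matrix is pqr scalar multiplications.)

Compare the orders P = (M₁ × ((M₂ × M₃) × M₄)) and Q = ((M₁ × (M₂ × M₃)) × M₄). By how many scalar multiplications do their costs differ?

2614

Order P = (M₁ × ((M₂ × M₃) × M₄)): (M₂ × M₃): 13×6 by 6×2 → 13×2, cost 13·6·2 = 156; ((M₂ × M₃) × M₄): 13×2 by 2×15 → 13×15, cost 13·2·15 = 390; cumulative 546; (M₁ × ((M₂ × M₃) × M₄)): 16×13 by 13×15 → 16×15, cost 16·13·15 = 3120; cumulative 3666. Total 3666.
Order Q = ((M₁ × (M₂ × M₃)) × M₄): (M₂ × M₃): 13×6 by 6×2 → 13×2, cost 13·6·2 = 156; (M₁ × (M₂ × M₃)): 16×13 by 13×2 → 16×2, cost 16·13·2 = 416; cumulative 572; ((M₁ × (M₂ × M₃)) × M₄): 16×2 by 2×15 → 16×15, cost 16·2·15 = 480; cumulative 1052. Total 1052.
Difference: |3666 − 1052| = 2614.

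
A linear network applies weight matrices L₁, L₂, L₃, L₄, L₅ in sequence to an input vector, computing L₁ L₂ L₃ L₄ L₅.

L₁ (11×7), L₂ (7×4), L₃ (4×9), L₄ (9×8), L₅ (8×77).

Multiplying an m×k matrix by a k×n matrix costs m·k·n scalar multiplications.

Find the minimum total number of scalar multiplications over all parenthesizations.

6448

Adjacent pairs: L₁L₂ = 11·7·4 = 308; L₂L₃ = 7·4·9 = 252; L₃L₄ = 4·9·8 = 288; L₄L₅ = 9·8·77 = 5544.
Length 3: L₁..L₃: k=1: 0+252+11·7·9=945; k=2: 308+0+11·4·9=704 → min 704 | L₂..L₄: k=2: 0+288+7·4·8=512; k=3: 252+0+7·9·8=756 → min 512 | L₃..L₅: k=3: 0+5544+4·9·77=8316; k=4: 288+0+4·8·77=2752 → min 2752.
Length 4: L₁..L₄: k=1: 0+512+11·7·8=1128; k=2: 308+288+11·4·8=948; k=3: 704+0+11·9·8=1496 → min 948 | L₂..L₅: k=2: 0+2752+7·4·77=4908; k=3: 252+5544+7·9·77=10647; k=4: 512+0+7·8·77=4824 → min 4824.
Length 5: L₁..L₅: k=1: 0+4824+11·7·77=10753; k=2: 308+2752+11·4·77=6448; k=3: 704+5544+11·9·77=13871; k=4: 948+0+11·8·77=7724 → min 6448.
Optimal order: ((L₁ L₂) ((L₃ L₄) L₅)) with cost 6448.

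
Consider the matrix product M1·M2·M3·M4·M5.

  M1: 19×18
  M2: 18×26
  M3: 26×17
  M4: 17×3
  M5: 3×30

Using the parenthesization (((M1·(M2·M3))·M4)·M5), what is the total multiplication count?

(M2·M3): 18×26 by 26×17 → 18×17, cost 18·26·17 = 7956
(M1·(M2·M3)): 19×18 by 18×17 → 19×17, cost 19·18·17 = 5814; cumulative 13770
((M1·(M2·M3))·M4): 19×17 by 17×3 → 19×3, cost 19·17·3 = 969; cumulative 14739
(((M1·(M2·M3))·M4)·M5): 19×3 by 3×30 → 19×30, cost 19·3·30 = 1710; cumulative 16449
Total: 16449 scalar multiplications.

16449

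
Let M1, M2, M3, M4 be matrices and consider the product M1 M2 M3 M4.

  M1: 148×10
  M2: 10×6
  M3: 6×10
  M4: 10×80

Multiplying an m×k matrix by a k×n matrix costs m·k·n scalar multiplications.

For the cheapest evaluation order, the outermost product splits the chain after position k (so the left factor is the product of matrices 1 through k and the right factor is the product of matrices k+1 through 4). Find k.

2

Adjacent pairs: M1M2 = 148·10·6 = 8880; M2M3 = 10·6·10 = 600; M3M4 = 6·10·80 = 4800.
Length 3: M1..M3: k=1: 0+600+148·10·10=15400; k=2: 8880+0+148·6·10=17760 → min 15400 | M2..M4: k=2: 0+4800+10·6·80=9600; k=3: 600+0+10·10·80=8600 → min 8600.
Top-level splits: k=1: (M1..M1)·(M2..M4) → 0+8600+148·10·80 = 127000; k=2: (M1..M2)·(M3..M4) → 8880+4800+148·6·80 = 84720; k=3: (M1..M3)·(M4..M4) → 15400+0+148·10·80 = 133800.
Best split is after M2, i.e. k = 2.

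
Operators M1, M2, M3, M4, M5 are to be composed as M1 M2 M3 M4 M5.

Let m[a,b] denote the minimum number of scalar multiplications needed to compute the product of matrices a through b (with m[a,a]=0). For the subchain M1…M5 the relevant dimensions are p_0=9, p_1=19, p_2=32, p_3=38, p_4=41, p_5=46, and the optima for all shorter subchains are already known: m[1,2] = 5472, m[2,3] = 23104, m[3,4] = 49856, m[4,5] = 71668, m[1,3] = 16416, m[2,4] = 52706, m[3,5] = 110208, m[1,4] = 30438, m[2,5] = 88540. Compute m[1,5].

47412

m[1,5] = min over k∈[1,4] of m[1,k]+m[k+1,5]+p_{0}·p_k·p_{5}.
k=1: 0 + 88540 + 9·19·46 = 96406; k=2: 5472 + 110208 + 9·32·46 = 128928; k=3: 16416 + 71668 + 9·38·46 = 103816; k=4: 30438 + 0 + 9·41·46 = 47412.
Minimum: 47412 at k=4.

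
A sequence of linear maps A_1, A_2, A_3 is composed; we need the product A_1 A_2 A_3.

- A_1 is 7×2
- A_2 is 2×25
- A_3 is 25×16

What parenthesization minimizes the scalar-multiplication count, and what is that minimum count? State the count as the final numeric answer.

(A_1 (A_2 A_3)): cost 1024.
((A_1 A_2) A_3): cost 3150.
Optimal: (A_1 (A_2 A_3)) with cost 1024.

1024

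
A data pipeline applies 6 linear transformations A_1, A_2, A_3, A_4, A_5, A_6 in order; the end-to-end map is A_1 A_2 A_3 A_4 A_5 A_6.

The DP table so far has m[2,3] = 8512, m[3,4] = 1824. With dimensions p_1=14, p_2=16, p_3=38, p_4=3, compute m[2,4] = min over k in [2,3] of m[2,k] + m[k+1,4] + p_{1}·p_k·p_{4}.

m[2,4] = min over k∈[2,3] of m[2,k]+m[k+1,4]+p_{1}·p_k·p_{4}.
k=2: 0 + 1824 + 14·16·3 = 2496; k=3: 8512 + 0 + 14·38·3 = 10108.
Minimum: 2496 at k=2.

2496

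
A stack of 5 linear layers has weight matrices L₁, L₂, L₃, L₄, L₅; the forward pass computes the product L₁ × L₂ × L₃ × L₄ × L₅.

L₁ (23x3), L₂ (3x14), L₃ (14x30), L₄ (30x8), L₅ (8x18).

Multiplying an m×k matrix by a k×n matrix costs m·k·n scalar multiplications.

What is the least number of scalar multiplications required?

Adjacent pairs: L₁L₂ = 23·3·14 = 966; L₂L₃ = 3·14·30 = 1260; L₃L₄ = 14·30·8 = 3360; L₄L₅ = 30·8·18 = 4320.
Length 3: L₁..L₃: k=1: 0+1260+23·3·30=3330; k=2: 966+0+23·14·30=10626 → min 3330 | L₂..L₄: k=2: 0+3360+3·14·8=3696; k=3: 1260+0+3·30·8=1980 → min 1980 | L₃..L₅: k=3: 0+4320+14·30·18=11880; k=4: 3360+0+14·8·18=5376 → min 5376.
Length 4: L₁..L₄: k=1: 0+1980+23·3·8=2532; k=2: 966+3360+23·14·8=6902; k=3: 3330+0+23·30·8=8850 → min 2532 | L₂..L₅: k=2: 0+5376+3·14·18=6132; k=3: 1260+4320+3·30·18=7200; k=4: 1980+0+3·8·18=2412 → min 2412.
Length 5: L₁..L₅: k=1: 0+2412+23·3·18=3654; k=2: 966+5376+23·14·18=12138; k=3: 3330+4320+23·30·18=20070; k=4: 2532+0+23·8·18=5844 → min 3654.
Optimal order: (L₁ × (((L₂ × L₃) × L₄) × L₅)) with cost 3654.

3654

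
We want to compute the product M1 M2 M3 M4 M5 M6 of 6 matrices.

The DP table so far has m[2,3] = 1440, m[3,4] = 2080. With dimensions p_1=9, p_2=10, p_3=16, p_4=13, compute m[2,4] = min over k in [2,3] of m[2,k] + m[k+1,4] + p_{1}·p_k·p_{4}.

3250

m[2,4] = min over k∈[2,3] of m[2,k]+m[k+1,4]+p_{1}·p_k·p_{4}.
k=2: 0 + 2080 + 9·10·13 = 3250; k=3: 1440 + 0 + 9·16·13 = 3312.
Minimum: 3250 at k=2.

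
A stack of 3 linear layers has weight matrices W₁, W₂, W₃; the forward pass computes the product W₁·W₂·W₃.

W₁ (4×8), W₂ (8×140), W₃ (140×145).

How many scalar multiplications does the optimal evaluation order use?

Order (W₁·(W₂·W₃)): (W₂·W₃): 8×140 by 140×145 → 8×145, cost 8·140·145 = 162400; (W₁·(W₂·W₃)): 4×8 by 8×145 → 4×145, cost 4·8·145 = 4640; cumulative 167040. Total 167040.
Order ((W₁·W₂)·W₃): (W₁·W₂): 4×8 by 8×140 → 4×140, cost 4·8·140 = 4480; ((W₁·W₂)·W₃): 4×140 by 140×145 → 4×145, cost 4·140·145 = 81200; cumulative 85680. Total 85680.
Minimum: 85680.

85680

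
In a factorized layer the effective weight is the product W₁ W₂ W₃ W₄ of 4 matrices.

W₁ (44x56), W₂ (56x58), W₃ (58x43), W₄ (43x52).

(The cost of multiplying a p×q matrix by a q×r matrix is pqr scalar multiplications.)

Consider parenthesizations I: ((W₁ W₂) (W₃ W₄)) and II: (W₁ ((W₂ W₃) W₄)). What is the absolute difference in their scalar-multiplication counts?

Order I = ((W₁ W₂) (W₃ W₄)): (W₁ W₂): 44×56 by 56×58 → 44×58, cost 44·56·58 = 142912; (W₃ W₄): 58×43 by 43×52 → 58×52, cost 58·43·52 = 129688; ((W₁ W₂) (W₃ W₄)): 44×58 by 58×52 → 44×52, cost 44·58·52 = 132704; cumulative 405304. Total 405304.
Order II = (W₁ ((W₂ W₃) W₄)): (W₂ W₃): 56×58 by 58×43 → 56×43, cost 56·58·43 = 139664; ((W₂ W₃) W₄): 56×43 by 43×52 → 56×52, cost 56·43·52 = 125216; cumulative 264880; (W₁ ((W₂ W₃) W₄)): 44×56 by 56×52 → 44×52, cost 44·56·52 = 128128; cumulative 393008. Total 393008.
Difference: |405304 − 393008| = 12296.

12296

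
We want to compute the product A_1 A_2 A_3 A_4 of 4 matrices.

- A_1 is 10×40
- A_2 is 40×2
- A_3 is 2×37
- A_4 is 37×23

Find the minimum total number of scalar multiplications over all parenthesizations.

Adjacent pairs: A_1A_2 = 10·40·2 = 800; A_2A_3 = 40·2·37 = 2960; A_3A_4 = 2·37·23 = 1702.
Length 3: A_1..A_3: k=1: 0+2960+10·40·37=17760; k=2: 800+0+10·2·37=1540 → min 1540 | A_2..A_4: k=2: 0+1702+40·2·23=3542; k=3: 2960+0+40·37·23=37000 → min 3542.
Length 4: A_1..A_4: k=1: 0+3542+10·40·23=12742; k=2: 800+1702+10·2·23=2962; k=3: 1540+0+10·37·23=10050 → min 2962.
Optimal order: ((A_1 A_2) (A_3 A_4)) with cost 2962.

2962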